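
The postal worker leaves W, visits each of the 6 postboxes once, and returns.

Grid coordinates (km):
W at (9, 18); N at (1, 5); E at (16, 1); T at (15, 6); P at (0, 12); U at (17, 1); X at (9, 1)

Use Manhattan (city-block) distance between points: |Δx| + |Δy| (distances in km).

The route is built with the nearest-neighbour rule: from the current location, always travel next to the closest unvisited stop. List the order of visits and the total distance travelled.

At W the remaining stops are P 15, X 17, T 18, N 21, E 24, U 25; go to P.
At P the remaining stops are N 8, X 20, T 21, E 27, U 28; go to N.
At N the remaining stops are X 12, T 15, E 19, U 20; go to X.
At X the remaining stops are E 7, U 8, T 11; go to E.
At E the remaining stops are U 1, T 6; go to U.
At U the remaining stops are T 7; go to T.
Return T→W: 18.
Total = 15 + 8 + 12 + 7 + 1 + 7 + 18 = 68.

Nearest-neighbour total = 68 km; route W → P → N → X → E → U → T → W.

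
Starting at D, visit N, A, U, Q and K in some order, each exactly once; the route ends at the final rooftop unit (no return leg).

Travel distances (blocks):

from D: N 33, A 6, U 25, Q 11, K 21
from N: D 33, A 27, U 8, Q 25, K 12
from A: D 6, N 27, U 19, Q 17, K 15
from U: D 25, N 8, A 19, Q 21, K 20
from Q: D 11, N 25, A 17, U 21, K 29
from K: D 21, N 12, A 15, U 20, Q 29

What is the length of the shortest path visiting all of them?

There are 5! = 120 possible orderings.
D → N → A → U → Q → K: 33+27+19+21+29 = 129
D → N → A → U → K → Q: 33+27+19+20+29 = 128
D → N → A → Q → U → K: 33+27+17+21+20 = 118
D → N → A → Q → K → U: 33+27+17+29+20 = 126
D → N → A → K → U → Q: 33+27+15+20+21 = 116
D → N → A → K → Q → U: 33+27+15+29+21 = 125
D → N → U → A → Q → K: 33+8+19+17+29 = 106
D → N → U → A → K → Q: 33+8+19+15+29 = 104
D → N → U → Q → A → K: 33+8+21+17+15 = 94
D → N → U → Q → K → A: 33+8+21+29+15 = 106
D → N → U → K → A → Q: 33+8+20+15+17 = 93
D → N → U → K → Q → A: 33+8+20+29+17 = 107
D → N → Q → A → U → K: 33+25+17+19+20 = 114
D → N → Q → A → K → U: 33+25+17+15+20 = 110
… (106 more)
D → A → K → N → U → Q: 6+15+12+8+21 = 62  ← best
The minimum is 62.
One shortest path: D → A → K → N → U → Q.

Minimum one-way distance = 62 blocks.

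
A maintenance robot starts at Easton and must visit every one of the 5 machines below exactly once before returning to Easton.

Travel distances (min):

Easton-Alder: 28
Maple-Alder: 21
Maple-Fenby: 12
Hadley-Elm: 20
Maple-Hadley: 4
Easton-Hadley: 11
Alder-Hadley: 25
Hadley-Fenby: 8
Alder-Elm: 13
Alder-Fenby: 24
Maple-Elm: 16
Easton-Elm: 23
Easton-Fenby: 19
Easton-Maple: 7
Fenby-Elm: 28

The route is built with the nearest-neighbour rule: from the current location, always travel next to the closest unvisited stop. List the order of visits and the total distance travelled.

Total distance 79 min via the nearest-neighbour route Easton → Maple → Hadley → Fenby → Alder → Elm → Easton.

Easton → [Maple:7 / Hadley:11 / Fenby:19 / Elm:23 / Alder:28] → Maple (7)
Maple → [Hadley:4 / Fenby:12 / Elm:16 / Alder:21] → Hadley (4)
Hadley → [Fenby:8 / Elm:20 / Alder:25] → Fenby (8)
Fenby → [Alder:24 / Elm:28] → Alder (24)
Alder → [Elm:13] → Elm (13)
Return Elm→Easton: 23.
Total = 7 + 4 + 8 + 24 + 13 + 23 = 79.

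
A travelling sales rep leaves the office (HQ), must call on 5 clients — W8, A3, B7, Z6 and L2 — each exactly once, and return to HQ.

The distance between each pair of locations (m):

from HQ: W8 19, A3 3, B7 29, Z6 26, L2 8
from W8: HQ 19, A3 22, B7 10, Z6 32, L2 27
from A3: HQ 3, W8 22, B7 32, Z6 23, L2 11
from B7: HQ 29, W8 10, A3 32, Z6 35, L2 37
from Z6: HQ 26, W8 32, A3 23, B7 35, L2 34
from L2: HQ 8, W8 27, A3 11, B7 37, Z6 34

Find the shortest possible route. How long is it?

106 m — the shortest possible round trip.

HQ→W8→A3→B7→Z6→L2→HQ: 19+22+32+35+34+8 = 150
HQ→W8→A3→B7→L2→Z6→HQ: 19+22+32+37+34+26 = 170
HQ→W8→A3→Z6→B7→L2→HQ: 19+22+23+35+37+8 = 144
HQ→W8→A3→Z6→L2→B7→HQ: 19+22+23+34+37+29 = 164
HQ→W8→A3→L2→B7→Z6→HQ: 19+22+11+37+35+26 = 150
HQ→W8→A3→L2→Z6→B7→HQ: 19+22+11+34+35+29 = 150
HQ→W8→B7→A3→Z6→L2→HQ: 19+10+32+23+34+8 = 126
HQ→W8→B7→A3→L2→Z6→HQ: 19+10+32+11+34+26 = 132
HQ→W8→B7→Z6→A3→L2→HQ: 19+10+35+23+11+8 = 106
HQ→W8→B7→Z6→L2→A3→HQ: 19+10+35+34+11+3 = 112
HQ→W8→B7→L2→A3→Z6→HQ: 19+10+37+11+23+26 = 126
HQ→W8→B7→L2→Z6→A3→HQ: 19+10+37+34+23+3 = 126
HQ→W8→Z6→A3→B7→L2→HQ: 19+32+23+32+37+8 = 151
HQ→W8→Z6→A3→L2→B7→HQ: 19+32+23+11+37+29 = 151
… (46 more)
The minimum is 106.
One optimal route: HQ → W8 → B7 → Z6 → A3 → L2 → HQ (or its reverse).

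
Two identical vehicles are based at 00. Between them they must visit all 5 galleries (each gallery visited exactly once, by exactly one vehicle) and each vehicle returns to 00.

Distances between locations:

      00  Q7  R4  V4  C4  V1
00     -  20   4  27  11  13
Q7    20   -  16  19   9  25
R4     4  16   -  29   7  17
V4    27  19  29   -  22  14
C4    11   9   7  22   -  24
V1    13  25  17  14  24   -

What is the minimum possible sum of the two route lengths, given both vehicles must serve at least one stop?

74 — the smallest possible combined total.

Try each way of splitting the stops between the two vehicles (each non-empty) and, for each split, find the best tour for each vehicle:
  {Q7} + {R4, V4, C4, V1}: 40 + 60 = 100
  {R4} + {Q7, V4, C4, V1}: 8 + 66 = 74
  {Q7, R4} + {V4, C4, V1}: 40 + 60 = 100
  {V4} + {Q7, R4, C4, V1}: 54 + 58 = 112
  {Q7, V4} + {R4, C4, V1}: 66 + 48 = 114
  {R4, V4} + {Q7, C4, V1}: 60 + 58 = 118
  … (15 splits in total)
Best: vehicle 1 00 → R4 → 00 = 8; vehicle 2 00 → C4 → Q7 → V4 → V1 → 00 = 66; combined 74.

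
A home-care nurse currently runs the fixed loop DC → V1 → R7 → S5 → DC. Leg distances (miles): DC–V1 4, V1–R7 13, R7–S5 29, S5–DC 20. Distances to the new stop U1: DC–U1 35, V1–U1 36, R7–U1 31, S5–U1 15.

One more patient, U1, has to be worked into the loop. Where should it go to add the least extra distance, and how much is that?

Adding 17 miles by placing U1 on the R7–S5 leg.

Insertion cost between consecutive stops i–j is d(i,U1) + d(U1,j) − d(i,j):
  between DC and V1: 35 + 36 − 4 = 67
  between V1 and R7: 36 + 31 − 13 = 54
  between R7 and S5: 31 + 15 − 29 = 17
  between S5 and DC: 15 + 35 − 20 = 30
Cheapest insertion is between R7 and S5, adding 17.
New total = 66 + 17 = 83.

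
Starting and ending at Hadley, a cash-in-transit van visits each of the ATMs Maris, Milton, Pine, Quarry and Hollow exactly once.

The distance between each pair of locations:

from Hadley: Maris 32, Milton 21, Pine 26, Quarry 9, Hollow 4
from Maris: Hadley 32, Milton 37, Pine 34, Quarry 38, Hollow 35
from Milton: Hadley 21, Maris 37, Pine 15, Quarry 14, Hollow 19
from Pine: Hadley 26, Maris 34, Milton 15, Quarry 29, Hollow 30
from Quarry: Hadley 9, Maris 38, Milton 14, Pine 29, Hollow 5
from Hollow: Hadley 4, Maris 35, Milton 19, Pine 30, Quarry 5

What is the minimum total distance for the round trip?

With 5 stops there are 5!/2 = 60 distinct round trips (a route and its reverse cost the same).
Hadley→Maris→Milton→Pine→Quarry→Hollow→Hadley: 32+37+15+29+5+4 = 122
Hadley→Maris→Milton→Pine→Hollow→Quarry→Hadley: 32+37+15+30+5+9 = 128
Hadley→Maris→Milton→Quarry→Pine→Hollow→Hadley: 32+37+14+29+30+4 = 146
Hadley→Maris→Milton→Quarry→Hollow→Pine→Hadley: 32+37+14+5+30+26 = 144
Hadley→Maris→Milton→Hollow→Pine→Quarry→Hadley: 32+37+19+30+29+9 = 156
Hadley→Maris→Milton→Hollow→Quarry→Pine→Hadley: 32+37+19+5+29+26 = 148
Hadley→Maris→Pine→Milton→Quarry→Hollow→Hadley: 32+34+15+14+5+4 = 104
Hadley→Maris→Pine→Milton→Hollow→Quarry→Hadley: 32+34+15+19+5+9 = 114
Hadley→Maris→Pine→Quarry→Milton→Hollow→Hadley: 32+34+29+14+19+4 = 132
Hadley→Maris→Pine→Quarry→Hollow→Milton→Hadley: 32+34+29+5+19+21 = 140
Hadley→Maris→Pine→Hollow→Milton→Quarry→Hadley: 32+34+30+19+14+9 = 138
Hadley→Maris→Pine→Hollow→Quarry→Milton→Hadley: 32+34+30+5+14+21 = 136
Hadley→Maris→Quarry→Milton→Pine→Hollow→Hadley: 32+38+14+15+30+4 = 133
Hadley→Maris→Quarry→Milton→Hollow→Pine→Hadley: 32+38+14+19+30+26 = 159
… (46 more)
The minimum is 104.
One optimal route: Hadley → Maris → Pine → Milton → Quarry → Hollow → Hadley (or its reverse).

Shortest round trip = 104.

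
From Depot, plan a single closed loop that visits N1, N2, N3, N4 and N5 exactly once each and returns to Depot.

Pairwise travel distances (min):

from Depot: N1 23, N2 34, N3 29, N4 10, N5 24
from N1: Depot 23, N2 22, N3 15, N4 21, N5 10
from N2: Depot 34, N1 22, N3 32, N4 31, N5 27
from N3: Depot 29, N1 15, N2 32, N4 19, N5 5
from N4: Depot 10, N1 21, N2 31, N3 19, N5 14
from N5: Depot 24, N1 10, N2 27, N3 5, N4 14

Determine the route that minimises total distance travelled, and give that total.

With 5 stops there are 5!/2 = 60 distinct round trips (a route and its reverse cost the same).
Depot - N1 - N2 - N3 - N4 - N5 - Depot: 23+22+32+19+14+24 = 134
Depot - N1 - N2 - N3 - N5 - N4 - Depot: 23+22+32+5+14+10 = 106
Depot - N1 - N2 - N4 - N3 - N5 - Depot: 23+22+31+19+5+24 = 124
Depot - N1 - N2 - N4 - N5 - N3 - Depot: 23+22+31+14+5+29 = 124
Depot - N1 - N2 - N5 - N3 - N4 - Depot: 23+22+27+5+19+10 = 106
Depot - N1 - N2 - N5 - N4 - N3 - Depot: 23+22+27+14+19+29 = 134
Depot - N1 - N3 - N2 - N4 - N5 - Depot: 23+15+32+31+14+24 = 139
Depot - N1 - N3 - N2 - N5 - N4 - Depot: 23+15+32+27+14+10 = 121
Depot - N1 - N3 - N4 - N2 - N5 - Depot: 23+15+19+31+27+24 = 139
Depot - N1 - N3 - N4 - N5 - N2 - Depot: 23+15+19+14+27+34 = 132
Depot - N1 - N3 - N5 - N2 - N4 - Depot: 23+15+5+27+31+10 = 111
Depot - N1 - N3 - N5 - N4 - N2 - Depot: 23+15+5+14+31+34 = 122
Depot - N1 - N4 - N2 - N3 - N5 - Depot: 23+21+31+32+5+24 = 136
Depot - N1 - N4 - N2 - N5 - N3 - Depot: 23+21+31+27+5+29 = 136
… (46 more)
Depot - N2 - N1 - N3 - N5 - N4 - Depot: 34+22+15+5+14+10 = 100  ← best
The minimum is 100.
One optimal route: Depot → N2 → N1 → N3 → N5 → N4 → Depot (or its reverse).

Minimum total distance: 100 min.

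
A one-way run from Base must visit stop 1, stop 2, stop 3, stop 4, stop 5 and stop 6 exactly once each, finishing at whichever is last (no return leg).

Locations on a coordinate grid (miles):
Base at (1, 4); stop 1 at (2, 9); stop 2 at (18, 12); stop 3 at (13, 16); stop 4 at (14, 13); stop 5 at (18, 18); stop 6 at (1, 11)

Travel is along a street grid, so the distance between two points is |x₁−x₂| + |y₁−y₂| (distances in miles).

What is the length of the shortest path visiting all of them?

There are 6! = 720 possible orderings.
Base→stop 1→stop 2→stop 3→stop 4→stop 5→stop 6: 6+19+9+4+9+24 = 71
Base→stop 1→stop 2→stop 3→stop 4→stop 6→stop 5: 6+19+9+4+15+24 = 77
Base→stop 1→stop 2→stop 3→stop 5→stop 4→stop 6: 6+19+9+7+9+15 = 65
Base→stop 1→stop 2→stop 3→stop 5→stop 6→stop 4: 6+19+9+7+24+15 = 80
Base→stop 1→stop 2→stop 3→stop 6→stop 4→stop 5: 6+19+9+17+15+9 = 75
Base→stop 1→stop 2→stop 3→stop 6→stop 5→stop 4: 6+19+9+17+24+9 = 84
Base→stop 1→stop 2→stop 4→stop 3→stop 5→stop 6: 6+19+5+4+7+24 = 65
Base→stop 1→stop 2→stop 4→stop 3→stop 6→stop 5: 6+19+5+4+17+24 = 75
… (712 more)
Base→stop 1→stop 6→stop 3→stop 4→stop 2→stop 5: 6+3+17+4+5+6 = 41  ← best
The minimum is 41.
One shortest path: Base → stop 1 → stop 6 → stop 3 → stop 4 → stop 2 → stop 5.

Shortest open route: 41 miles.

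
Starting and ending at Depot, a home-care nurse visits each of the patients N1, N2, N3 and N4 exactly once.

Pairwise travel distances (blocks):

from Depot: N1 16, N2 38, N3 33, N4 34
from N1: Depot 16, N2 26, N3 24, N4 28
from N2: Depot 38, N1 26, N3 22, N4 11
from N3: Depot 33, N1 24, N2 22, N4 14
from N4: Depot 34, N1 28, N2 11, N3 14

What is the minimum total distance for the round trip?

Depot→N1→N2→N3→N4→Depot: 16+26+22+14+34 = 112
Depot→N1→N2→N4→N3→Depot: 16+26+11+14+33 = 100
Depot→N1→N3→N2→N4→Depot: 16+24+22+11+34 = 107
Depot→N1→N3→N4→N2→Depot: 16+24+14+11+38 = 103
Depot→N1→N4→N2→N3→Depot: 16+28+11+22+33 = 110
Depot→N1→N4→N3→N2→Depot: 16+28+14+22+38 = 118
Depot→N2→N1→N3→N4→Depot: 38+26+24+14+34 = 136
Depot→N2→N1→N4→N3→Depot: 38+26+28+14+33 = 139
Depot→N2→N3→N1→N4→Depot: 38+22+24+28+34 = 146
Depot→N2→N4→N1→N3→Depot: 38+11+28+24+33 = 134
Depot→N3→N1→N2→N4→Depot: 33+24+26+11+34 = 128
Depot→N3→N2→N1→N4→Depot: 33+22+26+28+34 = 143
The minimum is 100.
One optimal route: Depot → N1 → N2 → N4 → N3 → Depot (or its reverse).

Minimum total distance: 100 blocks.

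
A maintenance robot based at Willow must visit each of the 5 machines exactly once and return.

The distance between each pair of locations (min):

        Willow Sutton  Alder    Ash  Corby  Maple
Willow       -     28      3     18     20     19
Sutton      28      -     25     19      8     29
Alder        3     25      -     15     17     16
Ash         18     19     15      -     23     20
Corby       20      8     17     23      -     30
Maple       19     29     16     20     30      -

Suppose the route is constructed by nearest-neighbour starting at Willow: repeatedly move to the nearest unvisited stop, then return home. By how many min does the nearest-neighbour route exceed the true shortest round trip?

Willow: Alder=3, Ash=18, Maple=19, Corby=20, Sutton=28 ⇒ Alder
Alder: Ash=15, Maple=16, Corby=17, Sutton=25 ⇒ Ash
Ash: Sutton=19, Maple=20, Corby=23 ⇒ Sutton
Sutton: Corby=8, Maple=29 ⇒ Corby
Corby: Maple=30 ⇒ Maple
NN route Willow → Alder → Ash → Sutton → Corby → Maple → Willow costs 94.
Optimal: Willow → Alder → Corby → Sutton → Ash → Maple → Willow costs 86 (by enumerating all 60 distinct tours).
Excess = 94 − 86 = 8.

The nearest-neighbour route is 8 min longer than optimal.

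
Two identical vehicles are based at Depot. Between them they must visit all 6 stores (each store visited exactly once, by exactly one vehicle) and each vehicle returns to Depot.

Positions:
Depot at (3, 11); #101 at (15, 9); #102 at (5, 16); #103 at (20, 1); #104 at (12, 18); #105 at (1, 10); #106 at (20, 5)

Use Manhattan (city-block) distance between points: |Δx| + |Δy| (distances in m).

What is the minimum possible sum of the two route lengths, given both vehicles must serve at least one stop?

74 m — the smallest possible combined total.

Check every non-empty split of the stops between the two vehicles; for each half take its own optimal tour:
  {#101} + {#102, #103, #104, #105, #106}: 28 + 72 = 100
  {#102} + {#101, #103, #104, #105, #106}: 14 + 72 = 86
  {#101, #102} + {#103, #104, #105, #106}: 38 + 72 = 110
  {#103} + {#101, #102, #104, #105, #106}: 54 + 64 = 118
  {#101, #103} + {#102, #104, #105, #106}: 54 + 64 = 118
  {#102, #103} + {#101, #104, #105, #106}: 64 + 64 = 128
  … (31 splits in total)
  {#105} + {#101, #102, #103, #104, #106}: 6 + 68 = 74  ← best
Best: vehicle 1 Depot → #105 → Depot = 6; vehicle 2 Depot → #101 → #103 → #106 → #104 → #102 → Depot = 68; combined 74.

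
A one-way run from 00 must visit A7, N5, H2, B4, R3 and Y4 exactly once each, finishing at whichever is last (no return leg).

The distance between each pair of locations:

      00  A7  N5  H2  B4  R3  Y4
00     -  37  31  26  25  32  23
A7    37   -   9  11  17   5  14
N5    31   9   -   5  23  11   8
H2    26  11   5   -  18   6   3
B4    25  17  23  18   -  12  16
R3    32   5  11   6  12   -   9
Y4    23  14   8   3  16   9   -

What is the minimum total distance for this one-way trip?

There are 6! = 720 possible orderings.
00→A7→N5→H2→B4→R3→Y4: 37+9+5+18+12+9 = 90
00→A7→N5→H2→B4→Y4→R3: 37+9+5+18+16+9 = 94
00→A7→N5→H2→R3→B4→Y4: 37+9+5+6+12+16 = 85
00→A7→N5→H2→R3→Y4→B4: 37+9+5+6+9+16 = 82
00→A7→N5→H2→Y4→B4→R3: 37+9+5+3+16+12 = 82
00→A7→N5→H2→Y4→R3→B4: 37+9+5+3+9+12 = 75
00→A7→N5→B4→H2→R3→Y4: 37+9+23+18+6+9 = 102
00→A7→N5→B4→H2→Y4→R3: 37+9+23+18+3+9 = 99
… (712 more)
00→Y4→H2→N5→A7→R3→B4: 23+3+5+9+5+12 = 57  ← best
The minimum is 57.
One shortest path: 00 → Y4 → H2 → N5 → A7 → R3 → B4.

57 — the minimum one-way total.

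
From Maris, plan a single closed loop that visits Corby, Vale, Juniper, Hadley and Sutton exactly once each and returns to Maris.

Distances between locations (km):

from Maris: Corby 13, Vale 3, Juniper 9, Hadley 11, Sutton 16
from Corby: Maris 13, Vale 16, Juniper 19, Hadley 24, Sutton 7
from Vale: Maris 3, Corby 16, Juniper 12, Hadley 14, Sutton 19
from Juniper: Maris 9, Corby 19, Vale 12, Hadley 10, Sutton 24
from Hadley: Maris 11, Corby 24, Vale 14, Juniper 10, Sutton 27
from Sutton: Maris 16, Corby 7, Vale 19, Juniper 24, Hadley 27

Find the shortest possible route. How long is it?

Maris→Corby→Vale→Juniper→Hadley→Sutton→Maris: 13+16+12+10+27+16 = 94
Maris→Corby→Vale→Juniper→Sutton→Hadley→Maris: 13+16+12+24+27+11 = 103
Maris→Corby→Vale→Hadley→Juniper→Sutton→Maris: 13+16+14+10+24+16 = 93
Maris→Corby→Vale→Hadley→Sutton→Juniper→Maris: 13+16+14+27+24+9 = 103
Maris→Corby→Vale→Sutton→Juniper→Hadley→Maris: 13+16+19+24+10+11 = 93
Maris→Corby→Vale→Sutton→Hadley→Juniper→Maris: 13+16+19+27+10+9 = 94
Maris→Corby→Juniper→Vale→Hadley→Sutton→Maris: 13+19+12+14+27+16 = 101
Maris→Corby→Juniper→Vale→Sutton→Hadley→Maris: 13+19+12+19+27+11 = 101
Maris→Corby→Juniper→Hadley→Vale→Sutton→Maris: 13+19+10+14+19+16 = 91
Maris→Corby→Juniper→Hadley→Sutton→Vale→Maris: 13+19+10+27+19+3 = 91
Maris→Corby→Juniper→Sutton→Vale→Hadley→Maris: 13+19+24+19+14+11 = 100
Maris→Corby→Juniper→Sutton→Hadley→Vale→Maris: 13+19+24+27+14+3 = 100
Maris→Corby→Hadley→Vale→Juniper→Sutton→Maris: 13+24+14+12+24+16 = 103
Maris→Corby→Hadley→Vale→Sutton→Juniper→Maris: 13+24+14+19+24+9 = 103
… (46 more)
Maris→Vale→Hadley→Juniper→Corby→Sutton→Maris: 3+14+10+19+7+16 = 69  ← best
The minimum is 69.
One optimal route: Maris → Vale → Hadley → Juniper → Corby → Sutton → Maris (or its reverse).

Minimum total distance: 69 km.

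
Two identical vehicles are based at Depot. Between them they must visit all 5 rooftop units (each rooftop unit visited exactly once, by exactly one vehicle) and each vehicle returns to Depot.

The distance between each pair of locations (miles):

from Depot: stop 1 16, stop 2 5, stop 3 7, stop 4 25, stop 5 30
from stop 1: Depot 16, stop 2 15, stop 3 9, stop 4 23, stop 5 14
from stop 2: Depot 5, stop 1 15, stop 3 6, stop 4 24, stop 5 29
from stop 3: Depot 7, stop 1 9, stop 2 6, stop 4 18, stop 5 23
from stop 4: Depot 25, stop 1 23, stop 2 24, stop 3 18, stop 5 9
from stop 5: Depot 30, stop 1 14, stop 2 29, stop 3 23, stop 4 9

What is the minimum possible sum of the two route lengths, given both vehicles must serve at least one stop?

74 miles — the smallest possible combined total.

Check every non-empty split of the stops between the two vehicles; for each half take its own optimal tour:
  {stop 1} + {stop 2, stop 3, stop 4, stop 5}: 32 + 68 = 100
  {stop 2} + {stop 1, stop 3, stop 4, stop 5}: 10 + 64 = 74
  {stop 1, stop 2} + {stop 3, stop 4, stop 5}: 36 + 64 = 100
  {stop 3} + {stop 1, stop 2, stop 4, stop 5}: 14 + 68 = 82
  {stop 1, stop 3} + {stop 2, stop 4, stop 5}: 32 + 68 = 100
  {stop 2, stop 3} + {stop 1, stop 4, stop 5}: 18 + 64 = 82
  … (15 splits in total)
Best: vehicle 1 Depot → stop 2 → Depot = 10; vehicle 2 Depot → stop 1 → stop 5 → stop 4 → stop 3 → Depot = 64; combined 74.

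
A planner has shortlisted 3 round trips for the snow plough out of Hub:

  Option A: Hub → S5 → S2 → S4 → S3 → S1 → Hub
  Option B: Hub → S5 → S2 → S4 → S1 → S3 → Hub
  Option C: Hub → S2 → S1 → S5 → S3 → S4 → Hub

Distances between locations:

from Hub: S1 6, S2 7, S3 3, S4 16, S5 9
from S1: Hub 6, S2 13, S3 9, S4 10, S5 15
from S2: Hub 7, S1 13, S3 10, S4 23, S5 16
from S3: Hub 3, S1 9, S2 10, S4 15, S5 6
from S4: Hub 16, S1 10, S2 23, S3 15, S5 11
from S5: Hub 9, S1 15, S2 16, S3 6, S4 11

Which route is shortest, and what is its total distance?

Option A: 9 + 16 + 23 + 15 + 9 + 6 = 78
Option B: 9 + 16 + 23 + 10 + 9 + 3 = 70
Option C: 7 + 13 + 15 + 6 + 15 + 16 = 72

Shortest is Option B, total 70.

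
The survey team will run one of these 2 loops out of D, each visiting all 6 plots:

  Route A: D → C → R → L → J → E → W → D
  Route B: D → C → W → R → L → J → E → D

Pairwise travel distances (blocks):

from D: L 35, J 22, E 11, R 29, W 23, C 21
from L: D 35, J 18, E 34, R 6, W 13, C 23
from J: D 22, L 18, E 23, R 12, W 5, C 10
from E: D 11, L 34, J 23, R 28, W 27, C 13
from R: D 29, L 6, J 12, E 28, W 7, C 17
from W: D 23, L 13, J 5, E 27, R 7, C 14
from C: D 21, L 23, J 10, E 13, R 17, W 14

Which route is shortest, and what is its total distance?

Route A: 21 + 17 + 6 + 18 + 23 + 27 + 23 = 135
Route B: 21 + 14 + 7 + 6 + 18 + 23 + 11 = 100

Shortest is Route B, total 100 blocks.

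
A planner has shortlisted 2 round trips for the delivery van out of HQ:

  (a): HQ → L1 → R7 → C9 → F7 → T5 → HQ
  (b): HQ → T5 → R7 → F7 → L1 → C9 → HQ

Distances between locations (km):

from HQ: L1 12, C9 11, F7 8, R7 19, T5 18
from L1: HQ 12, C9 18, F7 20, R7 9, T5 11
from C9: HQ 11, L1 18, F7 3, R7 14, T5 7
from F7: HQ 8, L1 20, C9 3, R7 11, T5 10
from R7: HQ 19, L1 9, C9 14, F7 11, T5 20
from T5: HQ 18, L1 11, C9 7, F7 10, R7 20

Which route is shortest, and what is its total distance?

66 km — (a) is the shortest.

(a): 12 + 9 + 14 + 3 + 10 + 18 = 66
(b): 18 + 20 + 11 + 20 + 18 + 11 = 98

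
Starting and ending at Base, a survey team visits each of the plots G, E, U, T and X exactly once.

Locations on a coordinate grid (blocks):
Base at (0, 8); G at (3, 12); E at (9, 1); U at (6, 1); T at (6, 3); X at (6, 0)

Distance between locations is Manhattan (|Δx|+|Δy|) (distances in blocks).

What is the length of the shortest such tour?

Shortest round trip = 42 blocks.

With 5 stops there are 5!/2 = 60 distinct round trips (a route and its reverse cost the same).
Base → G → E → U → T → X → Base: 7+17+3+2+3+14 = 46
Base → G → E → U → X → T → Base: 7+17+3+1+3+11 = 42
Base → G → E → T → U → X → Base: 7+17+5+2+1+14 = 46
Base → G → E → T → X → U → Base: 7+17+5+3+1+13 = 46
Base → G → E → X → U → T → Base: 7+17+4+1+2+11 = 42
Base → G → E → X → T → U → Base: 7+17+4+3+2+13 = 46
Base → G → U → E → T → X → Base: 7+14+3+5+3+14 = 46
Base → G → U → E → X → T → Base: 7+14+3+4+3+11 = 42
Base → G → U → T → E → X → Base: 7+14+2+5+4+14 = 46
Base → G → U → T → X → E → Base: 7+14+2+3+4+16 = 46
Base → G → U → X → E → T → Base: 7+14+1+4+5+11 = 42
Base → G → U → X → T → E → Base: 7+14+1+3+5+16 = 46
Base → G → T → E → U → X → Base: 7+12+5+3+1+14 = 42
Base → G → T → E → X → U → Base: 7+12+5+4+1+13 = 42
… (46 more)
The minimum is 42.
One optimal route: Base → G → E → U → X → T → Base (or its reverse).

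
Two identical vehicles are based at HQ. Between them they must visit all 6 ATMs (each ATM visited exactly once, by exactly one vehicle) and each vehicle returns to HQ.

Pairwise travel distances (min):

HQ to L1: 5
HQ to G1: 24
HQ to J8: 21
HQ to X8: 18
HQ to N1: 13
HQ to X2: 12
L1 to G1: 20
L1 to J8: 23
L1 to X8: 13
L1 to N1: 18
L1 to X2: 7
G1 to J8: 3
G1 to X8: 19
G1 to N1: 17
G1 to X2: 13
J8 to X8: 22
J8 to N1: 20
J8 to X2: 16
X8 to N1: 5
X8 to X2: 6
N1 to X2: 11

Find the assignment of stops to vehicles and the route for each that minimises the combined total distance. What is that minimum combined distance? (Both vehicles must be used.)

Try each way of splitting the stops between the two vehicles (each non-empty) and, for each split, find the best tour for each vehicle:
  {L1} + {G1, J8, X8, N1, X2}: 10 + 61 = 71
  {G1} + {L1, J8, X8, N1, X2}: 48 + 64 = 112
  {L1, G1} + {J8, X8, N1, X2}: 49 + 61 = 110
  {J8} + {L1, G1, X8, N1, X2}: 42 + 62 = 104
  {L1, J8} + {G1, X8, N1, X2}: 49 + 61 = 110
  {G1, J8} + {L1, X8, N1, X2}: 48 + 36 = 84
  … (31 splits in total)
Best: vehicle 1 HQ → L1 → HQ = 10; vehicle 2 HQ → J8 → G1 → X2 → X8 → N1 → HQ = 61; combined 71.

Minimum combined distance: 71 min.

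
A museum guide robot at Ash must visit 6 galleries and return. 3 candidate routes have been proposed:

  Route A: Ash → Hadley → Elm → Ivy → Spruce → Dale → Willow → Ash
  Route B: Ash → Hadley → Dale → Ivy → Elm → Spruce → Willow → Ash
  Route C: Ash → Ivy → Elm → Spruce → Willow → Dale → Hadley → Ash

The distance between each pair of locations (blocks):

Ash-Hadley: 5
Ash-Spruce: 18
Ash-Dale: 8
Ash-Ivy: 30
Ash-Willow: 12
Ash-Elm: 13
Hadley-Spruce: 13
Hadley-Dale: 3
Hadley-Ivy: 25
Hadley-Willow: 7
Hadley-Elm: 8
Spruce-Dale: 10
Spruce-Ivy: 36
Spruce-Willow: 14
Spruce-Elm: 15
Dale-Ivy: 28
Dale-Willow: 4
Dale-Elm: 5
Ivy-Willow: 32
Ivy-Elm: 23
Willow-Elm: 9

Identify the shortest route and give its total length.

94 blocks — Route C is the shortest.

Route A: 5 + 8 + 23 + 36 + 10 + 4 + 12 = 98
Route B: 5 + 3 + 28 + 23 + 15 + 14 + 12 = 100
Route C: 30 + 23 + 15 + 14 + 4 + 3 + 5 = 94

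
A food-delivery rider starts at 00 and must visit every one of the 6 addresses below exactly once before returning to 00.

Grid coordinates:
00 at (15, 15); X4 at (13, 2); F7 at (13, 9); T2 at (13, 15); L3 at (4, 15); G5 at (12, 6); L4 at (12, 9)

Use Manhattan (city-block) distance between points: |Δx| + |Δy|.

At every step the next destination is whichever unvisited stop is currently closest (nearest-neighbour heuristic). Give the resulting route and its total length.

Total distance 50 via the nearest-neighbour route 00 → T2 → F7 → L4 → G5 → X4 → L3 → 00.

From 00: distances to unvisited — T2=2, F7=8, L4=9, L3=11, G5=12, X4=15. Nearest is T2 (2).
From T2: distances to unvisited — F7=6, L4=7, L3=9, G5=10, X4=13. Nearest is F7 (6).
From F7: distances to unvisited — L4=1, G5=4, X4=7, L3=15. Nearest is L4 (1).
From L4: distances to unvisited — G5=3, X4=8, L3=14. Nearest is G5 (3).
From G5: distances to unvisited — X4=5, L3=17. Nearest is X4 (5).
From X4: distances to unvisited — L3=22. Nearest is L3 (22).
Return L3→00: 11.
Total = 2 + 6 + 1 + 3 + 5 + 22 + 11 = 50.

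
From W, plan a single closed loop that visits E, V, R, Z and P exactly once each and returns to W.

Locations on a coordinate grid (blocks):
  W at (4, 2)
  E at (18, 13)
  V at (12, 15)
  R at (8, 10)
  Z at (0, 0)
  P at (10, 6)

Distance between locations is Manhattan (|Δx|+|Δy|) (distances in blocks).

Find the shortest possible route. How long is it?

Shortest round trip = 66 blocks.

There are 60 distinct closed tours to check (reversals are equivalent).
W - E - V - R - Z - P - W: 25+8+9+18+16+10 = 86
W - E - V - R - P - Z - W: 25+8+9+6+16+6 = 70
W - E - V - Z - R - P - W: 25+8+27+18+6+10 = 94
W - E - V - Z - P - R - W: 25+8+27+16+6+12 = 94
W - E - V - P - R - Z - W: 25+8+11+6+18+6 = 74
W - E - V - P - Z - R - W: 25+8+11+16+18+12 = 90
W - E - R - V - Z - P - W: 25+13+9+27+16+10 = 100
W - E - R - V - P - Z - W: 25+13+9+11+16+6 = 80
W - E - R - Z - V - P - W: 25+13+18+27+11+10 = 104
W - E - R - Z - P - V - W: 25+13+18+16+11+21 = 104
W - E - R - P - V - Z - W: 25+13+6+11+27+6 = 88
W - E - R - P - Z - V - W: 25+13+6+16+27+21 = 108
W - E - Z - V - R - P - W: 25+31+27+9+6+10 = 108
W - E - Z - V - P - R - W: 25+31+27+11+6+12 = 112
… (46 more)
W - R - E - V - P - Z - W: 12+13+8+11+16+6 = 66  ← best
The minimum is 66.
One optimal route: W → R → E → V → P → Z → W (or its reverse).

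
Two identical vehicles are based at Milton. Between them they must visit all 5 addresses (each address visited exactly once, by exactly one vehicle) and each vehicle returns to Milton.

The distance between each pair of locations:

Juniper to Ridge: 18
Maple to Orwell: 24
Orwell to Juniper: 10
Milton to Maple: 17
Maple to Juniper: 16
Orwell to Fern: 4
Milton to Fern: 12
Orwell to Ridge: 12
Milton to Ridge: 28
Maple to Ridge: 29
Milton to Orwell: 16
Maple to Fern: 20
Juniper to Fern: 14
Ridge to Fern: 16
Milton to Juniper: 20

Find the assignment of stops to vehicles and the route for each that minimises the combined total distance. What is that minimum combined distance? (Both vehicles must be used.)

Minimum combined distance: 100.

Try each way of splitting the stops between the two vehicles (each non-empty) and, for each split, find the best tour for each vehicle:
  {Maple} + {Orwell, Juniper, Ridge, Fern}: 34 + 66 = 100
  {Orwell} + {Maple, Juniper, Ridge, Fern}: 32 + 79 = 111
  {Maple, Orwell} + {Juniper, Ridge, Fern}: 57 + 66 = 123
  {Juniper} + {Maple, Orwell, Ridge, Fern}: 40 + 74 = 114
  {Maple, Juniper} + {Orwell, Ridge, Fern}: 53 + 56 = 109
  {Orwell, Juniper} + {Maple, Ridge, Fern}: 46 + 74 = 120
  … (15 splits in total)
Best: vehicle 1 Milton → Maple → Milton = 34; vehicle 2 Milton → Juniper → Ridge → Orwell → Fern → Milton = 66; combined 100.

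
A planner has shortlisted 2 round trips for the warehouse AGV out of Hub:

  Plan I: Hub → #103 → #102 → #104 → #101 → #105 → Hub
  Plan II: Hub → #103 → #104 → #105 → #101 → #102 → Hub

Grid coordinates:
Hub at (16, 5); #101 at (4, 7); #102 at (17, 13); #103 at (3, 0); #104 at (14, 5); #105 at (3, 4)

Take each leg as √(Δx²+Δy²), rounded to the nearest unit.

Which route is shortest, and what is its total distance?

Plan I: 14 + 19 + 9 + 10 + 3 + 13 = 68
Plan II: 14 + 12 + 11 + 3 + 14 + 8 = 62

Shortest is Plan II, total 62.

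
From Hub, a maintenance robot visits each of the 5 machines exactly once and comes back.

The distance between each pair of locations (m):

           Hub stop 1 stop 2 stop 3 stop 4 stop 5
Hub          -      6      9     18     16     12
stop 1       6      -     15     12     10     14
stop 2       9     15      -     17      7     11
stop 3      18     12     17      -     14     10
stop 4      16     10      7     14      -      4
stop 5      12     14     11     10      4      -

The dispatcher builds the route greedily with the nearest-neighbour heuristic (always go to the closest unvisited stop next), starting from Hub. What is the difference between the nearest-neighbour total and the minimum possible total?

8 m longer than the optimal tour.

Hub: stop 1=6, stop 2=9, stop 5=12, stop 4=16, stop 3=18 ⇒ stop 1
stop 1: stop 4=10, stop 3=12, stop 5=14, stop 2=15 ⇒ stop 4
stop 4: stop 5=4, stop 2=7, stop 3=14 ⇒ stop 5
stop 5: stop 3=10, stop 2=11 ⇒ stop 3
stop 3: stop 2=17 ⇒ stop 2
NN route Hub → stop 1 → stop 4 → stop 5 → stop 3 → stop 2 → Hub costs 56.
Optimal: Hub → stop 1 → stop 3 → stop 5 → stop 4 → stop 2 → Hub costs 48 (by enumerating all 60 distinct tours).
Excess = 56 − 48 = 8.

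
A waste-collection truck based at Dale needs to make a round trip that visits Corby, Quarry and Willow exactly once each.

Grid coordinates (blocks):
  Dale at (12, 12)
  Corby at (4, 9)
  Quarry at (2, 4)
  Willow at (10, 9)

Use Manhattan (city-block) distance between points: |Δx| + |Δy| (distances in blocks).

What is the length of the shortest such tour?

Shortest round trip = 36 blocks.

There are 3 distinct closed tours to check (reversals are equivalent).
Dale → Corby → Quarry → Willow → Dale: 11+7+13+5 = 36
Dale → Corby → Willow → Quarry → Dale: 11+6+13+18 = 48
Dale → Quarry → Corby → Willow → Dale: 18+7+6+5 = 36
The minimum is 36.
One optimal route: Dale → Corby → Quarry → Willow → Dale (or its reverse).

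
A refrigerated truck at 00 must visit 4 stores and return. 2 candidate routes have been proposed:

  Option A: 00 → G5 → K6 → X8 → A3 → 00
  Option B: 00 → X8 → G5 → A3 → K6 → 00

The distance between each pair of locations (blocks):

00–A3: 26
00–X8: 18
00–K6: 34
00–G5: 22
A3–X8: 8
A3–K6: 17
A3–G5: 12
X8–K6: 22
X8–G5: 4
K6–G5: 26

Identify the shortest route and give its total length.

Shortest is Option B, total 85 blocks.

Option A: 22 + 26 + 22 + 8 + 26 = 104
Option B: 18 + 4 + 12 + 17 + 34 = 85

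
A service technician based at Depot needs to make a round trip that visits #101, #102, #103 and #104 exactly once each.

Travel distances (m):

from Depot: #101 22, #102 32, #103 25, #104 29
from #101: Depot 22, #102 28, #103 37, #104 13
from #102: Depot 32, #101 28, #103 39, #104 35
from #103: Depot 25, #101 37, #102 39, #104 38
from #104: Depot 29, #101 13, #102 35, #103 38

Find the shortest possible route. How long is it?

With 4 stops there are 4!/2 = 12 distinct round trips (a route and its reverse cost the same).
Depot → #101 → #102 → #103 → #104 → Depot: 22+28+39+38+29 = 156
Depot → #101 → #102 → #104 → #103 → Depot: 22+28+35+38+25 = 148
Depot → #101 → #103 → #102 → #104 → Depot: 22+37+39+35+29 = 162
Depot → #101 → #103 → #104 → #102 → Depot: 22+37+38+35+32 = 164
Depot → #101 → #104 → #102 → #103 → Depot: 22+13+35+39+25 = 134
Depot → #101 → #104 → #103 → #102 → Depot: 22+13+38+39+32 = 144
Depot → #102 → #101 → #103 → #104 → Depot: 32+28+37+38+29 = 164
Depot → #102 → #101 → #104 → #103 → Depot: 32+28+13+38+25 = 136
Depot → #102 → #103 → #101 → #104 → Depot: 32+39+37+13+29 = 150
Depot → #102 → #104 → #101 → #103 → Depot: 32+35+13+37+25 = 142
Depot → #103 → #101 → #102 → #104 → Depot: 25+37+28+35+29 = 154
Depot → #103 → #102 → #101 → #104 → Depot: 25+39+28+13+29 = 134
The minimum is 134.
One optimal route: Depot → #101 → #104 → #102 → #103 → Depot (or its reverse).

Minimum total distance: 134 m.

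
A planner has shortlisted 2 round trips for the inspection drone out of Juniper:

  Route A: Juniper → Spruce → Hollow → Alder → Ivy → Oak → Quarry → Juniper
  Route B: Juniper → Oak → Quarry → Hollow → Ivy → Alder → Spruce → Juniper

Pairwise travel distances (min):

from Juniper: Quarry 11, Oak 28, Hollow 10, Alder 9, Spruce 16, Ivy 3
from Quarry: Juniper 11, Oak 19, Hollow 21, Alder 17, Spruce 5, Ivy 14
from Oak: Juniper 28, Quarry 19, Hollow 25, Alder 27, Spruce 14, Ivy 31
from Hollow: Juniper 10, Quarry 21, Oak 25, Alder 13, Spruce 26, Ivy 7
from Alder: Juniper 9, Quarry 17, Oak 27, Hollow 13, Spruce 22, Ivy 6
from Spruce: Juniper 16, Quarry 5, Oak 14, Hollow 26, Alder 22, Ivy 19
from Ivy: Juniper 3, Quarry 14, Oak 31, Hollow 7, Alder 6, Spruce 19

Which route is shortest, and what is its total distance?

Route A: 16 + 26 + 13 + 6 + 31 + 19 + 11 = 122
Route B: 28 + 19 + 21 + 7 + 6 + 22 + 16 = 119

Shortest is Route B, total 119 min.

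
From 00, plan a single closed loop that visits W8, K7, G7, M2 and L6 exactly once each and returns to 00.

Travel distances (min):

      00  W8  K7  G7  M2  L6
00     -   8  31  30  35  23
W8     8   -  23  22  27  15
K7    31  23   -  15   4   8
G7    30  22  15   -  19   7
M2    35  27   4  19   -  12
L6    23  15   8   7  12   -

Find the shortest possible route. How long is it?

Minimum total distance: 84 min.

There are 60 distinct closed tours to check (reversals are equivalent).
00-W8-K7-G7-M2-L6-00: 8+23+15+19+12+23 = 100
00-W8-K7-G7-L6-M2-00: 8+23+15+7+12+35 = 100
00-W8-K7-M2-G7-L6-00: 8+23+4+19+7+23 = 84
00-W8-K7-M2-L6-G7-00: 8+23+4+12+7+30 = 84
00-W8-K7-L6-G7-M2-00: 8+23+8+7+19+35 = 100
00-W8-K7-L6-M2-G7-00: 8+23+8+12+19+30 = 100
00-W8-G7-K7-M2-L6-00: 8+22+15+4+12+23 = 84
00-W8-G7-K7-L6-M2-00: 8+22+15+8+12+35 = 100
00-W8-G7-M2-K7-L6-00: 8+22+19+4+8+23 = 84
00-W8-G7-M2-L6-K7-00: 8+22+19+12+8+31 = 100
00-W8-G7-L6-K7-M2-00: 8+22+7+8+4+35 = 84
00-W8-G7-L6-M2-K7-00: 8+22+7+12+4+31 = 84
00-W8-M2-K7-G7-L6-00: 8+27+4+15+7+23 = 84
00-W8-M2-K7-L6-G7-00: 8+27+4+8+7+30 = 84
… (46 more)
The minimum is 84.
One optimal route: 00 → W8 → K7 → M2 → G7 → L6 → 00 (or its reverse).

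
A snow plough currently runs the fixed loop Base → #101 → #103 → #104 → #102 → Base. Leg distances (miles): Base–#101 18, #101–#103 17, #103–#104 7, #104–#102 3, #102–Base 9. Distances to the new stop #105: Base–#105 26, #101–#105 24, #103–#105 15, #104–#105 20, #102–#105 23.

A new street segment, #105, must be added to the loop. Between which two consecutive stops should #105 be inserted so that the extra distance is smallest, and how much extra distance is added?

Insertion cost between consecutive stops i–j is d(i,#105) + d(#105,j) − d(i,j):
  between Base and #101: 26 + 24 − 18 = 32
  between #101 and #103: 24 + 15 − 17 = 22
  between #103 and #104: 15 + 20 − 7 = 28
  between #104 and #102: 20 + 23 − 3 = 40
  between #102 and Base: 23 + 26 − 9 = 40
Cheapest insertion is between #101 and #103, adding 22.
New total = 54 + 22 = 76.

+22 miles — insert #105 between #101 and #103.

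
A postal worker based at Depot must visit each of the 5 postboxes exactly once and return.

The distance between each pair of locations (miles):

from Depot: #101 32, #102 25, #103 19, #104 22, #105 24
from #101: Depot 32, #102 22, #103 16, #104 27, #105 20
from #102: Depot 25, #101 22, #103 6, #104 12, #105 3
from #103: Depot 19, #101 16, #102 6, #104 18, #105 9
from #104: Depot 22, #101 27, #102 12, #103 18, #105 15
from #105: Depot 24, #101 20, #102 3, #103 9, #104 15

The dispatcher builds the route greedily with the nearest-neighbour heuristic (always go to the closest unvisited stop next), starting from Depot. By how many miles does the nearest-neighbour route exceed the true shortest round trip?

The nearest-neighbour route is 10 miles longer than optimal.

Depot: #103=19, #104=22, #105=24, #102=25, #101=32 ⇒ #103
#103: #102=6, #105=9, #101=16, #104=18 ⇒ #102
#102: #105=3, #104=12, #101=22 ⇒ #105
#105: #104=15, #101=20 ⇒ #104
#104: #101=27 ⇒ #101
NN route Depot → #103 → #102 → #105 → #104 → #101 → Depot costs 102.
Optimal: Depot → #103 → #101 → #105 → #102 → #104 → Depot costs 92 (by enumerating all 60 distinct tours).
Excess = 102 − 92 = 10.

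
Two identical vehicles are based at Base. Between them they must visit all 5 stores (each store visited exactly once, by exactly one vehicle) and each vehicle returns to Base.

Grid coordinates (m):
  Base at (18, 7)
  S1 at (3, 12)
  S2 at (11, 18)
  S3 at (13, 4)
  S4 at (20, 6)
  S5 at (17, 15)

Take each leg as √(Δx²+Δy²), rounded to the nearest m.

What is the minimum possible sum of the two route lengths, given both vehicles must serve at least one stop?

Try each way of splitting the stops between the two vehicles (each non-empty) and, for each split, find the best tour for each vehicle:
  {S1} + {S2, S3, S4, S5}: 32 + 38 = 70
  {S2} + {S1, S3, S4, S5}: 26 + 44 = 70
  {S1, S2} + {S3, S4, S5}: 39 + 29 = 68
  {S3} + {S1, S2, S4, S5}: 12 + 44 = 56
  {S1, S3} + {S2, S4, S5}: 35 + 31 = 66
  {S2, S3} + {S1, S4, S5}: 33 + 41 = 74
  … (15 splits in total)
  {S4} + {S1, S2, S3, S5}: 4 + 44 = 48  ← best
Best: vehicle 1 Base → S4 → Base = 4; vehicle 2 Base → S3 → S1 → S2 → S5 → Base = 44; combined 48.

48 m — the smallest possible combined total.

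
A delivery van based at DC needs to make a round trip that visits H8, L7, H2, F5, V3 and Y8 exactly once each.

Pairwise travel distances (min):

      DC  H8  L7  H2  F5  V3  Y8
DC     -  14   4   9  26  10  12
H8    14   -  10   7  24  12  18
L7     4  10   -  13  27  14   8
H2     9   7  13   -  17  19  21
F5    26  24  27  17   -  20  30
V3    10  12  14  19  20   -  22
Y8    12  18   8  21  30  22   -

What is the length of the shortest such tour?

Shortest round trip = 84 min.

DC→H8→L7→H2→F5→V3→Y8→DC: 14+10+13+17+20+22+12 = 108
DC→H8→L7→H2→F5→Y8→V3→DC: 14+10+13+17+30+22+10 = 116
DC→H8→L7→H2→V3→F5→Y8→DC: 14+10+13+19+20+30+12 = 118
DC→H8→L7→H2→V3→Y8→F5→DC: 14+10+13+19+22+30+26 = 134
DC→H8→L7→H2→Y8→F5→V3→DC: 14+10+13+21+30+20+10 = 118
DC→H8→L7→H2→Y8→V3→F5→DC: 14+10+13+21+22+20+26 = 126
DC→H8→L7→F5→H2→V3→Y8→DC: 14+10+27+17+19+22+12 = 121
DC→H8→L7→F5→H2→Y8→V3→DC: 14+10+27+17+21+22+10 = 121
… (352 more)
DC→L7→Y8→H8→H2→F5→V3→DC: 4+8+18+7+17+20+10 = 84  ← best
The minimum is 84.
One optimal route: DC → L7 → Y8 → H8 → H2 → F5 → V3 → DC (or its reverse).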